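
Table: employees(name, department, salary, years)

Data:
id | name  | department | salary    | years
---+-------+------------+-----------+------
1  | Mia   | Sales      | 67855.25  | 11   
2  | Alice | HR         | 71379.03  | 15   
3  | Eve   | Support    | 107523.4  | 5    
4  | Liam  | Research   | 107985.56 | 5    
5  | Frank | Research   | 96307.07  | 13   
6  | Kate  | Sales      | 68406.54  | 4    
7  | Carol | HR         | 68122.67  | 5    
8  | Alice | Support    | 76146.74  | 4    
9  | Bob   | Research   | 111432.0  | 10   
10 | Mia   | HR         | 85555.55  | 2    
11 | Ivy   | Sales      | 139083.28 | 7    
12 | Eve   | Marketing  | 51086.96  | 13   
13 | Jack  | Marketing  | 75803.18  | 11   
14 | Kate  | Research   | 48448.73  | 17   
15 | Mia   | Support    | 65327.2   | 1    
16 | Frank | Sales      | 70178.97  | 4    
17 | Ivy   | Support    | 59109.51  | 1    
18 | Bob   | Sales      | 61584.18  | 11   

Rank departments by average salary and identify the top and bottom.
SELECT department, AVG(salary)
FROM employees
GROUP BY department
ORDER BY AVG(salary)

All groups:
  Marketing: 63445.07
  HR: 75019.08
  Support: 77026.71
  Sales: 81421.64
  Research: 91043.34

Highest: Research (91043.34)
Lowest: Marketing (63445.07)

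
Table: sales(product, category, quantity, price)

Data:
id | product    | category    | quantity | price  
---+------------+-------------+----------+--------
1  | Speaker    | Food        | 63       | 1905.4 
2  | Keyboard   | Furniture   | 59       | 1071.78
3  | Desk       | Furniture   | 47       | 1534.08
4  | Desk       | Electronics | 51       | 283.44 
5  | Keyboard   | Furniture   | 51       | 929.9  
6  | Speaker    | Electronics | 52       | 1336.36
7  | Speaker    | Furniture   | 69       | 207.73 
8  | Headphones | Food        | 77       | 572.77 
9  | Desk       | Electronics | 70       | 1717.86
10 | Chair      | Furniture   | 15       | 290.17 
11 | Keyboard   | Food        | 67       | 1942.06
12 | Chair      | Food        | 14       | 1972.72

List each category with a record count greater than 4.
SELECT category, COUNT(*) as cnt
FROM sales
GROUP BY category
HAVING COUNT(*) > 4

Result:
  Furniture: 5

Note: HAVING filters groups after aggregation, WHERE filters rows before.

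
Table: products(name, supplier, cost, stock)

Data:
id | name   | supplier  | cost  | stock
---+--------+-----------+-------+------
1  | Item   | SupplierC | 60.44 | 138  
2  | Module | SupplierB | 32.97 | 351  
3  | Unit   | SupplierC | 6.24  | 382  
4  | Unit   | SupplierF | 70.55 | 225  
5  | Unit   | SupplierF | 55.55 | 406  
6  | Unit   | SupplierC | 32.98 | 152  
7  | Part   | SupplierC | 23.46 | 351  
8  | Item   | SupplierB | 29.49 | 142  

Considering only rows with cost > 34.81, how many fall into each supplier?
SELECT supplier, COUNT(*)
FROM products
WHERE cost > 34.81
GROUP BY supplier

Note: WHERE filters rows before grouping.

Result:
  SupplierC: 1
  SupplierF: 2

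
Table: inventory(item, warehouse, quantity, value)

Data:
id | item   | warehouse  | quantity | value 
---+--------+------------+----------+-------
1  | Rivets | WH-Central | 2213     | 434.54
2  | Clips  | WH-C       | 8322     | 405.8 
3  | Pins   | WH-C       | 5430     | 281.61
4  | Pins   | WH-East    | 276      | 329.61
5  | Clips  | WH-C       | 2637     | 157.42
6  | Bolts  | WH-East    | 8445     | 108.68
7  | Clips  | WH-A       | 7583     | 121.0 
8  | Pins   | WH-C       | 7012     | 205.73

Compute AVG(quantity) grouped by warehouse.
SELECT warehouse, AVG(quantity) as result
FROM inventory
GROUP BY warehouse

Result:
  WH-A: 7583.00
  WH-C: 5850.25
  WH-Central: 2213.00
  WH-East: 4360.50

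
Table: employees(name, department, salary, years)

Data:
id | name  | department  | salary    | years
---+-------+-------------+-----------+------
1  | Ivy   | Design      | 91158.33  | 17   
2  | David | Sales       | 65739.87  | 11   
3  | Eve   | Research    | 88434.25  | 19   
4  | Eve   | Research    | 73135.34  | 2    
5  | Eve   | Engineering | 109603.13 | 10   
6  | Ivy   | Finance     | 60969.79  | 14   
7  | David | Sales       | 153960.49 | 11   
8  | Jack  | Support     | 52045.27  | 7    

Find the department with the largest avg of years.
SELECT department, AVG(years) as val
FROM employees
GROUP BY department
ORDER BY val DESC
LIMIT 1

Result: Design with avg(years) = 17.00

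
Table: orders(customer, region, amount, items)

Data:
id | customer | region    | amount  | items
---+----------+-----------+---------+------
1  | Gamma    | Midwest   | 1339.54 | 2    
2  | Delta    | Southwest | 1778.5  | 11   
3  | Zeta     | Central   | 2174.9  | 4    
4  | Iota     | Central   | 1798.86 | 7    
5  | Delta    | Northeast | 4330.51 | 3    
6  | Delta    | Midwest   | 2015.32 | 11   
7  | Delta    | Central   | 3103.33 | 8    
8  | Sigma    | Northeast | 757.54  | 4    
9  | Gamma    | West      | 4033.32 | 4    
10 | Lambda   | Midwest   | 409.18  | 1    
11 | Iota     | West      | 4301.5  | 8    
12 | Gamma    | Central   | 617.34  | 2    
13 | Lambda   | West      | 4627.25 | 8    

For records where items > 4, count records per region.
SELECT region, COUNT(*)
FROM orders
WHERE items > 4
GROUP BY region

Note: WHERE filters rows before grouping.

Result:
  Central: 2
  Midwest: 1
  Southwest: 1
  West: 2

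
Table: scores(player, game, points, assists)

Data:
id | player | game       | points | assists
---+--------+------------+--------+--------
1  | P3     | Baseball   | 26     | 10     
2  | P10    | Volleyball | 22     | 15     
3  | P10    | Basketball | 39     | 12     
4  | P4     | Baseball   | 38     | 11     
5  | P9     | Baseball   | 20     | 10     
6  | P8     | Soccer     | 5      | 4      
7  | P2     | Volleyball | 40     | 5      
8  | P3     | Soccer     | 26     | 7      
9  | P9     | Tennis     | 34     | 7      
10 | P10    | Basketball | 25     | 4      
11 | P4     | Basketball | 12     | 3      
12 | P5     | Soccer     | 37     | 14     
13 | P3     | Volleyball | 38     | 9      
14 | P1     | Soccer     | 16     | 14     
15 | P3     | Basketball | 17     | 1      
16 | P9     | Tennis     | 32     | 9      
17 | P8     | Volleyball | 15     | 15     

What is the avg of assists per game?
SELECT game, AVG(assists) as result
FROM scores
GROUP BY game

Result:
  Baseball: 10.33
  Basketball: 5.00
  Soccer: 9.75
  Tennis: 8.00
  Volleyball: 11.00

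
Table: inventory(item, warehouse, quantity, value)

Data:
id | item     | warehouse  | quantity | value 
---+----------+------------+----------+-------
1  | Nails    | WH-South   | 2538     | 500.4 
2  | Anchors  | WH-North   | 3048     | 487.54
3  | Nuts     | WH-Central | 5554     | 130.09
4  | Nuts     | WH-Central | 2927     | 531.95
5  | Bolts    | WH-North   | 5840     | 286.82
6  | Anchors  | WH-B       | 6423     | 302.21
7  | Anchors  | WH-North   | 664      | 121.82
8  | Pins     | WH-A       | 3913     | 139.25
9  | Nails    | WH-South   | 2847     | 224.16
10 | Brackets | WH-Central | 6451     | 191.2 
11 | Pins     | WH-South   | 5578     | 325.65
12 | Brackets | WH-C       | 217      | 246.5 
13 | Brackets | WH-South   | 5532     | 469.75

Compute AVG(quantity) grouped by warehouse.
SELECT warehouse, AVG(quantity) as result
FROM inventory
GROUP BY warehouse

Result:
  WH-A: 3913.00
  WH-B: 6423.00
  WH-C: 217.00
  WH-Central: 4977.33
  WH-North: 3184.00
  WH-South: 4123.75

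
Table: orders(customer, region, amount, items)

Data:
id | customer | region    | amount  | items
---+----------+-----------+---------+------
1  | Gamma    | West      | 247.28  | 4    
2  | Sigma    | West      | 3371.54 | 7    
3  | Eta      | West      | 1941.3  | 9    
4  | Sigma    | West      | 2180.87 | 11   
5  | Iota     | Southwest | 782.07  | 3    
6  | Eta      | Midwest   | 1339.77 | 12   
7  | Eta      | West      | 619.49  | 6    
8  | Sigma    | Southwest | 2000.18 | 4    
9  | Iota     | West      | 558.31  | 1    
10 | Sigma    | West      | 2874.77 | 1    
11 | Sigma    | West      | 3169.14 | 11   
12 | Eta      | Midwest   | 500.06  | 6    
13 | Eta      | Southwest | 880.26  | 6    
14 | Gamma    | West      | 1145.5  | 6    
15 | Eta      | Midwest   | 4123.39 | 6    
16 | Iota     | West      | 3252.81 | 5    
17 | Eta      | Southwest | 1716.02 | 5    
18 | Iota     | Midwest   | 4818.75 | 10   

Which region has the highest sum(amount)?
SELECT region, SUM(amount) as val
FROM orders
GROUP BY region
ORDER BY val DESC
LIMIT 1

Result: West with sum(amount) = 19361.01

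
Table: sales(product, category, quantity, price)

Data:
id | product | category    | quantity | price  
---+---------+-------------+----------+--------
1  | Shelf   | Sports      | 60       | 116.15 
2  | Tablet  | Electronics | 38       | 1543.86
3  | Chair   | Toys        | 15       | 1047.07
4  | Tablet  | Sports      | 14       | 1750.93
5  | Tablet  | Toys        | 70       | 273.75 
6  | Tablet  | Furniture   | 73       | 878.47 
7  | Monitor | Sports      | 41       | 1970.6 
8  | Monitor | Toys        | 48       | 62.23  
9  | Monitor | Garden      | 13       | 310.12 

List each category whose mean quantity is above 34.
SELECT category, AVG(quantity)
FROM sales
GROUP BY category
HAVING AVG(quantity) > 34

Result:
  Electronics: avg=38.00
  Furniture: avg=73.00
  Sports: avg=38.33
  Toys: avg=44.33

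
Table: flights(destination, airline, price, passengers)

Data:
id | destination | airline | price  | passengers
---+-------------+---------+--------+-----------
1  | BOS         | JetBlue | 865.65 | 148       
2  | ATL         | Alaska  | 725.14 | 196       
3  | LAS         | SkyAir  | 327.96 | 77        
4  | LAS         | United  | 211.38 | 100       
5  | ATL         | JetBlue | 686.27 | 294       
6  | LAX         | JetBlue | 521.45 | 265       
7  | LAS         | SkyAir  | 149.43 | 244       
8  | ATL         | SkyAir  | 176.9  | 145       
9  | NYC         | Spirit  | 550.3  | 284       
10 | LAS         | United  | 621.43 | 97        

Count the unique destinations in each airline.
SELECT airline, COUNT(DISTINCT destination)
FROM flights
GROUP BY airline

Result:
  Alaska: 1 distinct
  JetBlue: 3 distinct
  SkyAir: 2 distinct
  Spirit: 1 distinct
  United: 1 distinct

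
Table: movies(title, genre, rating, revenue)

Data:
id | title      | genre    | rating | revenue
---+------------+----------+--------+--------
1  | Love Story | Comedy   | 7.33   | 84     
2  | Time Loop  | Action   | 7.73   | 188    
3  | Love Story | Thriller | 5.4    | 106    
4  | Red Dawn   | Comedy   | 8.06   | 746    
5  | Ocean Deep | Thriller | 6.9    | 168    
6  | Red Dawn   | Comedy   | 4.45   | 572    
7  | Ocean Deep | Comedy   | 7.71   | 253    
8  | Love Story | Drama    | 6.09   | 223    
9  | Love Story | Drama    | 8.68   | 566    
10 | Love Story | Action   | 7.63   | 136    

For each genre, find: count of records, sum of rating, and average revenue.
SELECT genre,
       COUNT(*) as cnt,
       SUM(rating) as total_rating,
       AVG(revenue) as avg_revenue
FROM movies
GROUP BY genre

Result:
  Action: 2 records, 15.36 total rating, 162.00 avg revenue
  Comedy: 4 records, 27.55 total rating, 413.75 avg revenue
  Drama: 2 records, 14.77 total rating, 394.50 avg revenue
  Thriller: 2 records, 12.30 total rating, 137.00 avg revenue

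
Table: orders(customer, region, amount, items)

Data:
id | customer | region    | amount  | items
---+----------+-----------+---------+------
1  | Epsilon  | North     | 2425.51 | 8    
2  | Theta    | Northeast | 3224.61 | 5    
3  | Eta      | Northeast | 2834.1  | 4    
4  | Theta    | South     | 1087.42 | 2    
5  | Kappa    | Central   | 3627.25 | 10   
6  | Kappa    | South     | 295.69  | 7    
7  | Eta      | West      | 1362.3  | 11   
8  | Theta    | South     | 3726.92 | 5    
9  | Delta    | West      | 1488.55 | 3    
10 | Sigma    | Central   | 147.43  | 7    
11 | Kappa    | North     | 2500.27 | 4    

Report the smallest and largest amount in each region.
SELECT region, MIN(amount), MAX(amount)
FROM orders
GROUP BY region

Result:
  Central: min=147.43, max=3627.25
  North: min=2425.51, max=2500.27
  Northeast: min=2834.10, max=3224.61
  South: min=295.69, max=3726.92
  West: min=1362.30, max=1488.55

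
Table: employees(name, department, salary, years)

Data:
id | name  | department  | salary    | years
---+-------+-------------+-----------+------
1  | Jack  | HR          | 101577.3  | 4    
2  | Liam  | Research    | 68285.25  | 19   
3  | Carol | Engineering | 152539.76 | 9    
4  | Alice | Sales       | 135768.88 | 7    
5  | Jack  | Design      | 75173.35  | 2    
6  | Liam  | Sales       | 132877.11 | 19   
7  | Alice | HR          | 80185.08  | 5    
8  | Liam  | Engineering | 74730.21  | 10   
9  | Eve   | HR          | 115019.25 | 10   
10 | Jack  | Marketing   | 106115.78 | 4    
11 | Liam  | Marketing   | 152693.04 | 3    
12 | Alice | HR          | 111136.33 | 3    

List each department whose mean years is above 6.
SELECT department, AVG(years)
FROM employees
GROUP BY department
HAVING AVG(years) > 6

Result:
  Engineering: avg=9.50
  Research: avg=19.00
  Sales: avg=13.00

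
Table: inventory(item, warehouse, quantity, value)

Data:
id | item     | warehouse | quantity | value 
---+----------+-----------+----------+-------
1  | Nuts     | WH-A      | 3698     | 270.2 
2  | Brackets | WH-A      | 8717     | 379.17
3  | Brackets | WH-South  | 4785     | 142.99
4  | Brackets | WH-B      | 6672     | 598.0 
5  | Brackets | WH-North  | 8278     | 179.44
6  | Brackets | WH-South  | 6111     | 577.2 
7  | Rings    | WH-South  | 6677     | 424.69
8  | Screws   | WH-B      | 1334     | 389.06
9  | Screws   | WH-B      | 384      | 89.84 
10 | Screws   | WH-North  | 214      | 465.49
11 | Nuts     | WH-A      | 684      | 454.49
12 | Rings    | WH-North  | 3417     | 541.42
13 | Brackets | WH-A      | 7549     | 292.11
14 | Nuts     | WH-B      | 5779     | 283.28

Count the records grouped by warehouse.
SELECT warehouse, COUNT(*) as count
FROM inventory
GROUP BY warehouse

Result:
  WH-A: 4
  WH-B: 4
  WH-North: 3
  WH-South: 3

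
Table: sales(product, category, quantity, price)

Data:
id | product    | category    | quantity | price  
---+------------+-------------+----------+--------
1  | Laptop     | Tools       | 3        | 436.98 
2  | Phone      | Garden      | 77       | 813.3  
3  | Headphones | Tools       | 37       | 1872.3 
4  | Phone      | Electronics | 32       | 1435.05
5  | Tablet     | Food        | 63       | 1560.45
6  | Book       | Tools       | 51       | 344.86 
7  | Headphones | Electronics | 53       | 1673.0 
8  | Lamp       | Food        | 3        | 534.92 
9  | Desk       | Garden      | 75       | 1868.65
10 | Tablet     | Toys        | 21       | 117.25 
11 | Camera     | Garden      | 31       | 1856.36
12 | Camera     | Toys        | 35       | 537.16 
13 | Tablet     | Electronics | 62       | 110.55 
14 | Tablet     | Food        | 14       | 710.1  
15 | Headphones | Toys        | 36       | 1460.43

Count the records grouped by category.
SELECT category, COUNT(*) as count
FROM sales
GROUP BY category

Result:
  Electronics: 3
  Food: 3
  Garden: 3
  Tools: 3
  Toys: 3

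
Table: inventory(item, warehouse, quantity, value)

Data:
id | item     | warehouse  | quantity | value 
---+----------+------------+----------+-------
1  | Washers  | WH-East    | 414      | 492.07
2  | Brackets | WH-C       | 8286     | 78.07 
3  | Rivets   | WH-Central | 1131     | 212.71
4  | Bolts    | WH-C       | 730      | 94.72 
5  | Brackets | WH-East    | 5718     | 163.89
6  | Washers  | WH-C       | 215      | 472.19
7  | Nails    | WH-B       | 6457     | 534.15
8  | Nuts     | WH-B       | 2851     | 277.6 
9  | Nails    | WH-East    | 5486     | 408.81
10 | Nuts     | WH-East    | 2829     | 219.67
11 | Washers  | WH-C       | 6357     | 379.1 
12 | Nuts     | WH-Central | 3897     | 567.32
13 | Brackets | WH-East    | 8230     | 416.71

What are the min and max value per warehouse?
SELECT warehouse, MIN(value), MAX(value)
FROM inventory
GROUP BY warehouse

Result:
  WH-B: min=277.60, max=534.15
  WH-C: min=78.07, max=472.19
  WH-Central: min=212.71, max=567.32
  WH-East: min=163.89, max=492.07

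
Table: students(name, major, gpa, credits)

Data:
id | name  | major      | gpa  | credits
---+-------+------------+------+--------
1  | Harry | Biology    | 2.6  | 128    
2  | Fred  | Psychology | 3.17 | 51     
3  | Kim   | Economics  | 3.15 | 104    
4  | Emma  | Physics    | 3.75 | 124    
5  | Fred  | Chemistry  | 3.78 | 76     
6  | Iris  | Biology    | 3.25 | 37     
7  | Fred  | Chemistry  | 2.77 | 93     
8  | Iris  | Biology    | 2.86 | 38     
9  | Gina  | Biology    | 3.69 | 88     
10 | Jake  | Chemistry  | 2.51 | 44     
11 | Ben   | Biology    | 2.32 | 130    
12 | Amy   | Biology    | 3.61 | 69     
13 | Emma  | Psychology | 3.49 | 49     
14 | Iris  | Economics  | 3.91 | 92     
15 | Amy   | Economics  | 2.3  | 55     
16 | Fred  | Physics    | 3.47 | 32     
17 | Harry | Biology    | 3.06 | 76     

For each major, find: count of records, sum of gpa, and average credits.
SELECT major,
       COUNT(*) as cnt,
       SUM(gpa) as total_gpa,
       AVG(credits) as avg_credits
FROM students
GROUP BY major

Result:
  Biology: 7 records, 21.39 total gpa, 80.86 avg credits
  Chemistry: 3 records, 9.06 total gpa, 71.00 avg credits
  Economics: 3 records, 9.36 total gpa, 83.67 avg credits
  Physics: 2 records, 7.22 total gpa, 78.00 avg credits
  Psychology: 2 records, 6.66 total gpa, 50.00 avg credits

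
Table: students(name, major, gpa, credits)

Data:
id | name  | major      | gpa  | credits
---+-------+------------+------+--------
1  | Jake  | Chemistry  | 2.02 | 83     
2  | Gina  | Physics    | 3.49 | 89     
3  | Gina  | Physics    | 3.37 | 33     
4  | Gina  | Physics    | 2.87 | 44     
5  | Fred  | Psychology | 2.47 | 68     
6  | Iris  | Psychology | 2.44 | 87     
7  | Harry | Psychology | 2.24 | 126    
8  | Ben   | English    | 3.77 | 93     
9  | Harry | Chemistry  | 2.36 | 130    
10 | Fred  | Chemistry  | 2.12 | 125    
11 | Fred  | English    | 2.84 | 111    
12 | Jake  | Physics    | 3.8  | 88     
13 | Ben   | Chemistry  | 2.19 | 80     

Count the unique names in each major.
SELECT major, COUNT(DISTINCT name)
FROM students
GROUP BY major

Result:
  Chemistry: 4 distinct
  English: 2 distinct
  Physics: 2 distinct
  Psychology: 3 distinct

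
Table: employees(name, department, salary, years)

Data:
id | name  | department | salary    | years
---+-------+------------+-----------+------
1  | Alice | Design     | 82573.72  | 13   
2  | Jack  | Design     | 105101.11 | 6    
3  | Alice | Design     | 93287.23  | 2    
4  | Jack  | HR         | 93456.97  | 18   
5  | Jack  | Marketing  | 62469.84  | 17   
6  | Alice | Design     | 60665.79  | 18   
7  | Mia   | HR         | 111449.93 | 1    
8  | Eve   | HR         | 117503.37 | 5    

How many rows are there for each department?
SELECT department, COUNT(*) as count
FROM employees
GROUP BY department

Result:
  Design: 4
  HR: 3
  Marketing: 1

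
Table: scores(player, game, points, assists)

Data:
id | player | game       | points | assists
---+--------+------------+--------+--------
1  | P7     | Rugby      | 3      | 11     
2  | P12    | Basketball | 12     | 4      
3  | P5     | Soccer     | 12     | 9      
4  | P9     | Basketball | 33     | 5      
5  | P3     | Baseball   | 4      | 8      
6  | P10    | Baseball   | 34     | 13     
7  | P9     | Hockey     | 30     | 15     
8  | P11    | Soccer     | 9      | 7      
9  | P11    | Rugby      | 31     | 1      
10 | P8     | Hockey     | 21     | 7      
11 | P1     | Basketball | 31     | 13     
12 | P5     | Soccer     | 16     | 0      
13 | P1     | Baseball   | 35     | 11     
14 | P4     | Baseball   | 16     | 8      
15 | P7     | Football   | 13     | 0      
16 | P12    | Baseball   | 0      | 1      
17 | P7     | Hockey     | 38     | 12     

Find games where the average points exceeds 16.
SELECT game, AVG(points)
FROM scores
GROUP BY game
HAVING AVG(points) > 16

Result:
  Baseball: avg=17.80
  Basketball: avg=25.33
  Hockey: avg=29.67
  Rugby: avg=17.00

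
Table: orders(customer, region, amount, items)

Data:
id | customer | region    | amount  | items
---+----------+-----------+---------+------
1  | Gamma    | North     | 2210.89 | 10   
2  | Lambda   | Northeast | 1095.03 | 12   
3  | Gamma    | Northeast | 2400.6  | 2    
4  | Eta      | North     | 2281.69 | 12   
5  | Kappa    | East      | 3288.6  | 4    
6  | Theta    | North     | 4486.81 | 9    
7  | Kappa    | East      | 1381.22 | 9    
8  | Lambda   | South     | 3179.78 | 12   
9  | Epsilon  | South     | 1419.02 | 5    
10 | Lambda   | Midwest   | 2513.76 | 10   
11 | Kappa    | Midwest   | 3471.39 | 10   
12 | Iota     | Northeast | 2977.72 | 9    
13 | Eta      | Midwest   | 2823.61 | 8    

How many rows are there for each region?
SELECT region, COUNT(*) as count
FROM orders
GROUP BY region

Result:
  East: 2
  Midwest: 3
  North: 3
  Northeast: 3
  South: 2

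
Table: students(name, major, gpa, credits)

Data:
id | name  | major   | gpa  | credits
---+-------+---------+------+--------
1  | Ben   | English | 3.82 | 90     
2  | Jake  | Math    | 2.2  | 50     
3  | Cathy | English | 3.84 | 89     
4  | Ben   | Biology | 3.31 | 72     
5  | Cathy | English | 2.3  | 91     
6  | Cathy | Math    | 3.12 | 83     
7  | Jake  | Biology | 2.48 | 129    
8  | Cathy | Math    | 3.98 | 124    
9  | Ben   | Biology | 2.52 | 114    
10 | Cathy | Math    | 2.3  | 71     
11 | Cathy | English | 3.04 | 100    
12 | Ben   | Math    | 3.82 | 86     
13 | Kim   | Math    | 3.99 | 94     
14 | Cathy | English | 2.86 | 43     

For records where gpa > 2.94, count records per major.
SELECT major, COUNT(*)
FROM students
WHERE gpa > 2.94
GROUP BY major

Note: WHERE filters rows before grouping.

Result:
  Biology: 1
  English: 3
  Math: 4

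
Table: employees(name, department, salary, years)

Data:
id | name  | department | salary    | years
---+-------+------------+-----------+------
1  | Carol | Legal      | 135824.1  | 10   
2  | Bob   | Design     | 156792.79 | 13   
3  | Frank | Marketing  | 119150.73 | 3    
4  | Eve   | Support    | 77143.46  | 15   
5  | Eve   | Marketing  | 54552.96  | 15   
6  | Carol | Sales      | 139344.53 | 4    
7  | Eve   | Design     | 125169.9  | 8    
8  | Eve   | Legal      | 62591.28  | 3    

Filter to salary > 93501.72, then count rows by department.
SELECT department, COUNT(*)
FROM employees
WHERE salary > 93501.72
GROUP BY department

Note: WHERE filters rows before grouping.

Result:
  Design: 2
  Legal: 1
  Marketing: 1
  Sales: 1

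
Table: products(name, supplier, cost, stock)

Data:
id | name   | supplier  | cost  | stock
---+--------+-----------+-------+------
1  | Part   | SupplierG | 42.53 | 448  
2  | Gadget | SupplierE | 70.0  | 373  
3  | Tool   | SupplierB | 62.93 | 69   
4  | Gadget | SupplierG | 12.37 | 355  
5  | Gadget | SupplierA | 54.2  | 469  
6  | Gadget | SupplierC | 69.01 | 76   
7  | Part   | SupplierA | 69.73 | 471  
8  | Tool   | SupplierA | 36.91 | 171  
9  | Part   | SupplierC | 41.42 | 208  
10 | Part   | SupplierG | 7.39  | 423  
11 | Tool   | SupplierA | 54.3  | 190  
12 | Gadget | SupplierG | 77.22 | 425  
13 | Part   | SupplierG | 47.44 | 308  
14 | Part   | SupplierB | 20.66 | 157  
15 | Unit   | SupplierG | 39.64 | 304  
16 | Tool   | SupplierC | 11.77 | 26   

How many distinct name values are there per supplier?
SELECT supplier, COUNT(DISTINCT name)
FROM products
GROUP BY supplier

Result:
  SupplierA: 3 distinct
  SupplierB: 2 distinct
  SupplierC: 3 distinct
  SupplierE: 1 distinct
  SupplierG: 3 distinct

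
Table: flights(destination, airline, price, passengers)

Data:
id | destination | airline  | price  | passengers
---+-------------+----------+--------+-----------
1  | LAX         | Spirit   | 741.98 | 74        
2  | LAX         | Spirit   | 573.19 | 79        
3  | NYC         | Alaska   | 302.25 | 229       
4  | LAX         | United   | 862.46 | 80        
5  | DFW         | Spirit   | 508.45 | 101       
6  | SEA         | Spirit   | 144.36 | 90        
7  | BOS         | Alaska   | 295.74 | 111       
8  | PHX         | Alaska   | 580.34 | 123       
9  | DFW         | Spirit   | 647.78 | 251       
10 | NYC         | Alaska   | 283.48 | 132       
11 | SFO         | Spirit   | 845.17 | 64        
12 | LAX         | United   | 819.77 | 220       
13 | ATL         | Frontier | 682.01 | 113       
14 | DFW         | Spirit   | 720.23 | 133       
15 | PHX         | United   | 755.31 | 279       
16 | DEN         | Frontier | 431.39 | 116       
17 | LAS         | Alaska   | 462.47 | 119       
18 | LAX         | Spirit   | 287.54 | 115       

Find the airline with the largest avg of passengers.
SELECT airline, AVG(passengers) as val
FROM flights
GROUP BY airline
ORDER BY val DESC
LIMIT 1

Result: United with avg(passengers) = 193.00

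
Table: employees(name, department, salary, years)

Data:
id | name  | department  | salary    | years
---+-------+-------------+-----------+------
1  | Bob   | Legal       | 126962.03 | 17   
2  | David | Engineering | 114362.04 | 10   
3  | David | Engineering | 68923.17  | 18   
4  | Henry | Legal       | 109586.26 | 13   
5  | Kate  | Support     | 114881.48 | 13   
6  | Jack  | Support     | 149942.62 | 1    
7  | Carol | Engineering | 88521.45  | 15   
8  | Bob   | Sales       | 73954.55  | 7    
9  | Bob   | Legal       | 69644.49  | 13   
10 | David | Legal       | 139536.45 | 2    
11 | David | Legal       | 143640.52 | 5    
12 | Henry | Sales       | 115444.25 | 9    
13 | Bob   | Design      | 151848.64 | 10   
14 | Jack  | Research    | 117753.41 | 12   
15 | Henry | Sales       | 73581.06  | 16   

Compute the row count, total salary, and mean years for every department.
SELECT department,
       COUNT(*) as cnt,
       SUM(salary) as total_salary,
       AVG(years) as avg_years
FROM employees
GROUP BY department

Result:
  Design: 1 records, 151848.64 total salary, 10.00 avg years
  Engineering: 3 records, 271806.66 total salary, 14.33 avg years
  Legal: 5 records, 589369.75 total salary, 10.00 avg years
  Research: 1 records, 117753.41 total salary, 12.00 avg years
  Sales: 3 records, 262979.86 total salary, 10.67 avg years
  Support: 2 records, 264824.10 total salary, 7.00 avg years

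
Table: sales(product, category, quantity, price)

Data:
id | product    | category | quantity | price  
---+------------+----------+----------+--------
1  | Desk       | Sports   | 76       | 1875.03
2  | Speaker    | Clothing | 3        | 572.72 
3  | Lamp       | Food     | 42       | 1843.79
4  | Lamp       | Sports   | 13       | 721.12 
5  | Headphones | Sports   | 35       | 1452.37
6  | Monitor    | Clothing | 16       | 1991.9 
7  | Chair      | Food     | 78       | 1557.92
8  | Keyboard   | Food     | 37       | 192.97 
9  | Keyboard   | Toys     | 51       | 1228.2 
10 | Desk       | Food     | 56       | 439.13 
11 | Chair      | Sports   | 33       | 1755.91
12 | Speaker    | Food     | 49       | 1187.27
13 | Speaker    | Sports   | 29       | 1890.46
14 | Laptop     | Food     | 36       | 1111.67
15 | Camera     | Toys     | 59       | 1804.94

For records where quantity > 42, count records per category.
SELECT category, COUNT(*)
FROM sales
WHERE quantity > 42
GROUP BY category

Note: WHERE filters rows before grouping.

Result:
  Food: 3
  Sports: 1
  Toys: 2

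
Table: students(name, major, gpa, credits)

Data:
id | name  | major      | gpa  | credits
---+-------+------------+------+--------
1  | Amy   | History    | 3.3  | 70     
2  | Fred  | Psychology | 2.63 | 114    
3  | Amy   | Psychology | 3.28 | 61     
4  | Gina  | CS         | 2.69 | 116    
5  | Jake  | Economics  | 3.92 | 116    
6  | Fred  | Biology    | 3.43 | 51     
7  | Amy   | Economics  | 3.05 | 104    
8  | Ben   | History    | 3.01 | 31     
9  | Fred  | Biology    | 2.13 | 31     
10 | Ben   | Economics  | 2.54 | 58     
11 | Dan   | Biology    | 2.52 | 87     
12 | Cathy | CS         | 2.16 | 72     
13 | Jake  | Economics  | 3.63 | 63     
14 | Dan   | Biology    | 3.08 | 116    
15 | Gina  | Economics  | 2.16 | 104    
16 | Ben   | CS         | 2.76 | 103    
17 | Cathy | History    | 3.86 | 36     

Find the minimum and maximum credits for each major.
SELECT major, MIN(credits), MAX(credits)
FROM students
GROUP BY major

Result:
  Biology: min=31, max=116
  CS: min=72, max=116
  Economics: min=58, max=116
  History: min=31, max=70
  Psychology: min=61, max=114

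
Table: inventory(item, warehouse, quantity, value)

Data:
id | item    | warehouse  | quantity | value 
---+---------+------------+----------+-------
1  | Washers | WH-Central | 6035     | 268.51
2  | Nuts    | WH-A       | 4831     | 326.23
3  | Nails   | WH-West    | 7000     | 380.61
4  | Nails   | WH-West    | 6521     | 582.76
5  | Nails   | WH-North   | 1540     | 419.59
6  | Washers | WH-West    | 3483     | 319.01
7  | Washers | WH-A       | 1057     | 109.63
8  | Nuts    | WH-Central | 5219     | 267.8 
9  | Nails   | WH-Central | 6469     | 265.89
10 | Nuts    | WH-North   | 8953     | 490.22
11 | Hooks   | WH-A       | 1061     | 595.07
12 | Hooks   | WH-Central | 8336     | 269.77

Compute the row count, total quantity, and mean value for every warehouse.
SELECT warehouse,
       COUNT(*) as cnt,
       SUM(quantity) as total_quantity,
       AVG(value) as avg_value
FROM inventory
GROUP BY warehouse

Result:
  WH-A: 3 records, 6949 total quantity, 343.64 avg value
  WH-Central: 4 records, 26059 total quantity, 267.99 avg value
  WH-North: 2 records, 10493 total quantity, 454.91 avg value
  WH-West: 3 records, 17004 total quantity, 427.46 avg value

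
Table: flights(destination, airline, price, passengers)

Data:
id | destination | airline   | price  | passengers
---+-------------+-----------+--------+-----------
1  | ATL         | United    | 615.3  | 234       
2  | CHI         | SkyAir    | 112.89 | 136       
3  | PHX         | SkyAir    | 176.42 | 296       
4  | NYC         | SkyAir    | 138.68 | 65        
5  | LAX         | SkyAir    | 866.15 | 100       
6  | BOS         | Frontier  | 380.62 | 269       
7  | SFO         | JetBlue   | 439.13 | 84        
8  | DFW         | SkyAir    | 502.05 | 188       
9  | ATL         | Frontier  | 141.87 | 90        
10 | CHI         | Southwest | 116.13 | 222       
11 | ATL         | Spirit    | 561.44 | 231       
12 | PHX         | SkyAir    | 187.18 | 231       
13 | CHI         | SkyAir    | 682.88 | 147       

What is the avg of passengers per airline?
SELECT airline, AVG(passengers) as result
FROM flights
GROUP BY airline

Result:
  Frontier: 179.50
  JetBlue: 84.00
  SkyAir: 166.14
  Southwest: 222.00
  Spirit: 231.00
  United: 234.00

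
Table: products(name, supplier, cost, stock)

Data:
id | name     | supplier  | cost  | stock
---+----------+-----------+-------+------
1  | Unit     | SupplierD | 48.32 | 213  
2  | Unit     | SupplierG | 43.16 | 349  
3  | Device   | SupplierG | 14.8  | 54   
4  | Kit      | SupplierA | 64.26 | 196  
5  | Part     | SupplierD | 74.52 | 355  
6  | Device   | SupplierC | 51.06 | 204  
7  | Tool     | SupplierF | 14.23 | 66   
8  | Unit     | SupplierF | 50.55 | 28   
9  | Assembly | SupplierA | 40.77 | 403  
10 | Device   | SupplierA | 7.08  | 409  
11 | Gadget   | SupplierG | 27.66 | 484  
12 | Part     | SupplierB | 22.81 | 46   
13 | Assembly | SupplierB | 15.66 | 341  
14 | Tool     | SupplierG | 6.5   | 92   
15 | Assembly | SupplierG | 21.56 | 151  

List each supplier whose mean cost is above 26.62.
SELECT supplier, AVG(cost)
FROM products
GROUP BY supplier
HAVING AVG(cost) > 26.62

Result:
  SupplierA: avg=37.37
  SupplierC: avg=51.06
  SupplierD: avg=61.42
  SupplierF: avg=32.39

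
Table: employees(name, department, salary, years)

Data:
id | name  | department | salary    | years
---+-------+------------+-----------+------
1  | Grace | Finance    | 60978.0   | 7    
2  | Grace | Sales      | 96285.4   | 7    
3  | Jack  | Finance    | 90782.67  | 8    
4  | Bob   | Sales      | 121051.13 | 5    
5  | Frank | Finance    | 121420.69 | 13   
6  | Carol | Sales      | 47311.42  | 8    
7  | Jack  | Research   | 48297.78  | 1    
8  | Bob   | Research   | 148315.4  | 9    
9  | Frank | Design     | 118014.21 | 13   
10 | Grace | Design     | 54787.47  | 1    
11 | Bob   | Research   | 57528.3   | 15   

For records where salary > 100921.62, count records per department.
SELECT department, COUNT(*)
FROM employees
WHERE salary > 100921.62
GROUP BY department

Note: WHERE filters rows before grouping.

Result:
  Design: 1
  Finance: 1
  Research: 1
  Sales: 1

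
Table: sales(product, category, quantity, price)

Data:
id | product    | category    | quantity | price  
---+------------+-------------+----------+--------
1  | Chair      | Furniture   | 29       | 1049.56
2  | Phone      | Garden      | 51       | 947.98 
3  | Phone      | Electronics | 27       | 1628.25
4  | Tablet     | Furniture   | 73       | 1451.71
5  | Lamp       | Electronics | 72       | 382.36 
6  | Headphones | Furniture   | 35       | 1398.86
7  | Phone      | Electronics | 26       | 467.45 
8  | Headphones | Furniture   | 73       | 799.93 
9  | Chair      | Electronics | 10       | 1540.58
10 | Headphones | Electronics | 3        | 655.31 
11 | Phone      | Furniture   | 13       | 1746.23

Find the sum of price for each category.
SELECT category, SUM(price) as result
FROM sales
GROUP BY category

Result:
  Electronics: 4673.95
  Furniture: 6446.29
  Garden: 947.98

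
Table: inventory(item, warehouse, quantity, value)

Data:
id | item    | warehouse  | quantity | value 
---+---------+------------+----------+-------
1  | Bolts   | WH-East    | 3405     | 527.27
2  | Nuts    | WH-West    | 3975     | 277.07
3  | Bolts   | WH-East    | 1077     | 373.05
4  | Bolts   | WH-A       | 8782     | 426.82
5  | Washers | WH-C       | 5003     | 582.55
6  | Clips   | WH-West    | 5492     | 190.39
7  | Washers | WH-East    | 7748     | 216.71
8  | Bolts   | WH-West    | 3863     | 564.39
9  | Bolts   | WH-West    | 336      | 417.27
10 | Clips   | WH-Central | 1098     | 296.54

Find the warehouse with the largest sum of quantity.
SELECT warehouse, SUM(quantity) as val
FROM inventory
GROUP BY warehouse
ORDER BY val DESC
LIMIT 1

Result: WH-West with sum(quantity) = 13666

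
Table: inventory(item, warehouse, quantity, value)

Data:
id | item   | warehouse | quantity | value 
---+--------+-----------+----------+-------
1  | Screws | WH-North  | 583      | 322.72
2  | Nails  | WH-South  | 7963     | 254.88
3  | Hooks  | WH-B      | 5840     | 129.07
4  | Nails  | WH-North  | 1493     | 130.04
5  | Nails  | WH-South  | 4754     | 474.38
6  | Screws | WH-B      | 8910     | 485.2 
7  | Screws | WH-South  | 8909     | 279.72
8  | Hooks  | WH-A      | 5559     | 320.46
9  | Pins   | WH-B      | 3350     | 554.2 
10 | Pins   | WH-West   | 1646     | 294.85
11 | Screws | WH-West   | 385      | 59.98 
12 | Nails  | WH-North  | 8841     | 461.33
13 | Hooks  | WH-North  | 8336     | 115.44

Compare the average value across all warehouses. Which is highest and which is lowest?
SELECT warehouse, AVG(value)
FROM inventory
GROUP BY warehouse
ORDER BY AVG(value)

All groups:
  WH-West: 177.42
  WH-North: 257.38
  WH-A: 320.46
  WH-South: 336.33
  WH-B: 389.49

Highest: WH-B (389.49)
Lowest: WH-West (177.42)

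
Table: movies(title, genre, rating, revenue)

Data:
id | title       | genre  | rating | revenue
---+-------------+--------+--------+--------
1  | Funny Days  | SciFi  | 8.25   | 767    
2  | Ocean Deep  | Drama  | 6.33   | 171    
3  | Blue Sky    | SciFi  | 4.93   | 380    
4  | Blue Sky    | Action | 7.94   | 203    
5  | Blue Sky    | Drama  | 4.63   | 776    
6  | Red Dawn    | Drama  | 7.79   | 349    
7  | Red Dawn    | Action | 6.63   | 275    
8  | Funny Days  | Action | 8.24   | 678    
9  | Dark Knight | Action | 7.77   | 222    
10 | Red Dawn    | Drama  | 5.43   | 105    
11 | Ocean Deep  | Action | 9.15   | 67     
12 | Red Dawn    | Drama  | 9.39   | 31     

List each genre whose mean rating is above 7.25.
SELECT genre, AVG(rating)
FROM movies
GROUP BY genre
HAVING AVG(rating) > 7.25

Result:
  Action: avg=7.95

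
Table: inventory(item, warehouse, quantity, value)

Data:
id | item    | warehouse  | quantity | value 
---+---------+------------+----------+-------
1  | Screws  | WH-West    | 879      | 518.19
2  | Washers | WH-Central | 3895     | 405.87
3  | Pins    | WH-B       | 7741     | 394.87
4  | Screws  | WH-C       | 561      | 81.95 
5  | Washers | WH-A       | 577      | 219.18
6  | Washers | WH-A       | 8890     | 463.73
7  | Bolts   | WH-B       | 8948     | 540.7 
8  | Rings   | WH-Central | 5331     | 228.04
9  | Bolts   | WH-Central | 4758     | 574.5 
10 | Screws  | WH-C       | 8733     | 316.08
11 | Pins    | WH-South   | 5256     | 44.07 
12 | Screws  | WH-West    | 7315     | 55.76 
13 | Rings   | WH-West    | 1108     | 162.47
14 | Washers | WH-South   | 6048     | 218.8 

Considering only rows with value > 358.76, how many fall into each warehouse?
SELECT warehouse, COUNT(*)
FROM inventory
WHERE value > 358.76
GROUP BY warehouse

Note: WHERE filters rows before grouping.

Result:
  WH-A: 1
  WH-B: 2
  WH-Central: 2
  WH-West: 1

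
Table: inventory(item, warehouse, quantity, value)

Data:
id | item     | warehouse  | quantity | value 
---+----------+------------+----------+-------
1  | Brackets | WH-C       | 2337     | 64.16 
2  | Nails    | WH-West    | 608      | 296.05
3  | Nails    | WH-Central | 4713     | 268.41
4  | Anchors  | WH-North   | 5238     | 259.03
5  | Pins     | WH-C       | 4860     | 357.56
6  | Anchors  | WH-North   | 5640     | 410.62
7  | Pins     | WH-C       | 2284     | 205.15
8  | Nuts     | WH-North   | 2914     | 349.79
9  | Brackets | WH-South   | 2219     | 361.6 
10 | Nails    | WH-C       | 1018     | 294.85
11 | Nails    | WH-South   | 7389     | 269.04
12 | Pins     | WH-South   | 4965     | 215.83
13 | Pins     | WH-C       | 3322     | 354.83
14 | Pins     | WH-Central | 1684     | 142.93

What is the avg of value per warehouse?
SELECT warehouse, AVG(value) as result
FROM inventory
GROUP BY warehouse

Result:
  WH-C: 255.31
  WH-Central: 205.67
  WH-North: 339.81
  WH-South: 282.16
  WH-West: 296.05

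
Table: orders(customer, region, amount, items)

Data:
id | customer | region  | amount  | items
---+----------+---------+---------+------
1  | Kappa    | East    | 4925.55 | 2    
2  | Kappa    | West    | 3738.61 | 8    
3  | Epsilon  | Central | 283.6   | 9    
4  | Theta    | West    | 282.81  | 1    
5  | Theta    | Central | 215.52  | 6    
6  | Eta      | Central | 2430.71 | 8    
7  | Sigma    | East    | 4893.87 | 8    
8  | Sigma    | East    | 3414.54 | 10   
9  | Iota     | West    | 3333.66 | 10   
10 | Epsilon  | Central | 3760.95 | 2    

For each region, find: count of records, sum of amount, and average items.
SELECT region,
       COUNT(*) as cnt,
       SUM(amount) as total_amount,
       AVG(items) as avg_items
FROM orders
GROUP BY region

Result:
  Central: 4 records, 6690.78 total amount, 6.25 avg items
  East: 3 records, 13233.96 total amount, 6.67 avg items
  West: 3 records, 7355.08 total amount, 6.33 avg items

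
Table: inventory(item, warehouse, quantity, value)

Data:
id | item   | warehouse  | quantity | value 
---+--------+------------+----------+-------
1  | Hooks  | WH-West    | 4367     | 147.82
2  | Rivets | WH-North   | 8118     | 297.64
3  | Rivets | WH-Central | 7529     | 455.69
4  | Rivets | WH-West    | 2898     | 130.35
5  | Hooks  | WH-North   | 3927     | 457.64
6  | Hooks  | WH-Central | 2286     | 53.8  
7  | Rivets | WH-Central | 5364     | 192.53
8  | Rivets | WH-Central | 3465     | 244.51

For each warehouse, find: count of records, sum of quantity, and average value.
SELECT warehouse,
       COUNT(*) as cnt,
       SUM(quantity) as total_quantity,
       AVG(value) as avg_value
FROM inventory
GROUP BY warehouse

Result:
  WH-Central: 4 records, 18644 total quantity, 236.63 avg value
  WH-North: 2 records, 12045 total quantity, 377.64 avg value
  WH-West: 2 records, 7265 total quantity, 139.09 avg value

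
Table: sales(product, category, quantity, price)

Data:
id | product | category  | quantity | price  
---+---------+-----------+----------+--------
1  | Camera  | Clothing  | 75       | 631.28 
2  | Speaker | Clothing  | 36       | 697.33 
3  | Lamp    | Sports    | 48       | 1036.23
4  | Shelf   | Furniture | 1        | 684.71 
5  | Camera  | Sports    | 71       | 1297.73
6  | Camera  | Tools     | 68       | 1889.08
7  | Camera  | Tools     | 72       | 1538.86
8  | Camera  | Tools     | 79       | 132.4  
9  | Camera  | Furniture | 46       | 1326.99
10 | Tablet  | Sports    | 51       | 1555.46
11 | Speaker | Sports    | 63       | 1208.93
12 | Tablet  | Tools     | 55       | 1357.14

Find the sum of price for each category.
SELECT category, SUM(price) as result
FROM sales
GROUP BY category

Result:
  Clothing: 1328.61
  Furniture: 2011.70
  Sports: 5098.35
  Tools: 4917.48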